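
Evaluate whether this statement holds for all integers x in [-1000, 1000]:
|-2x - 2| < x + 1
The claim fails at x = 0:
x = 0: LHS = |-2·0 - 2| = |-2| = 2, RHS = 0 + 1 = 1; 2 < 1 — FAILS

Because a single integer refutes it, the statement is false.

Answer: False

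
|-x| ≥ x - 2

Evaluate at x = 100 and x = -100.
x = 100: LHS = |-100| = 100, RHS = 100 - 2 = 98; 100 ≥ 98 — holds
x = -100: LHS = |-(-100)| = |100| = 100, RHS = (-100) - 2 = -102; 100 ≥ -102 — holds

Answer: Yes, holds for both x = 100 and x = -100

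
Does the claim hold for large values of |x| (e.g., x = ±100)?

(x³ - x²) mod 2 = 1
x = 100: LHS = (100³ - 100²) mod 2 = 990000 mod 2 = 0; 0 = 1 — FAILS
x = -100: LHS = ((-100)³ - (-100)²) mod 2 = (-1010000) mod 2 = 0; 0 = 1 — FAILS

Answer: No, fails for both x = 100 and x = -100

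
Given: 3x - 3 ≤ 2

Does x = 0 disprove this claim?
Substitute x = 0 into the relation:
x = 0: LHS = 3·0 - 3 = -3; -3 ≤ 2 — holds

The claim holds here, so x = 0 is not a counterexample. (A counterexample exists elsewhere, e.g. x = 2.)

Answer: No, x = 0 is not a counterexample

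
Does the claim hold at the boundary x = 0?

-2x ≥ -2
x = 0: LHS = -2·0 = 0; 0 ≥ -2 — holds

The relation is satisfied at x = 0.

Answer: Yes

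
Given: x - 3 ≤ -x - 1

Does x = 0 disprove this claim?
Substitute x = 0 into the relation:
x = 0: LHS = 0 - 3 = -3, RHS = -0 - 1 = -1; -3 ≤ -1 — holds

The claim holds here, so x = 0 is not a counterexample. (A counterexample exists elsewhere, e.g. x = 2.)

Answer: No, x = 0 is not a counterexample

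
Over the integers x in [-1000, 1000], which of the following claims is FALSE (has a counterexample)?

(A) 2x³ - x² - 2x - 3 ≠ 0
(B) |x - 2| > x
(A) Track d = LHS − RHS over the integers in [-1000, 1000]. Equality would need d = 0, but d changes sign only between consecutive integers, jumping over 0:
x = 1: LHS = 2·1³ - 1² - 2·1 - 3 = -4; -4 ≠ 0 — holds  (d = -4)
x = 2: LHS = 2·2³ - 2² - 2·2 - 3 = 5; 5 ≠ 0 — holds  (d = 5)
Away from these crossings d keeps a constant sign, and checking every integer in [-1000, 1000] confirms d ≠ 0 throughout. Hence the two sides are never equal, so the relation holds for every integer in [-1000, 1000].

(B) x = 1: LHS = |1 - 2| = |-1| = 1; 1 > 1 — FAILS

Only (B) has a counterexample.

Answer: B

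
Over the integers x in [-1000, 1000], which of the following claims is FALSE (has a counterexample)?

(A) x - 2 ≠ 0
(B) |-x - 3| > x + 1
(A) x = 2: LHS = 2 - 2 = 0; 0 ≠ 0 — FAILS

(B) Over all integers in [-1000, 1000], LHS − RHS is smallest at x = 0, where it equals 2:
x = 0: LHS = |-0 - 3| = |-3| = 3, RHS = 0 + 1 = 1; 3 > 1 — holds
At the ends of the range:
x = -1000: LHS = |-(-1000) - 3| = |997| = 997, RHS = (-1000) + 1 = -999; 997 > -999 — holds
x = 1000: LHS = |-1000 - 3| = |-1003| = 1003, RHS = 1000 + 1 = 1001; 1003 > 1001 — holds
Hence LHS − RHS is never zero or negative, i.e. LHS > RHS throughout, so the relation holds for every integer in [-1000, 1000].

Only (A) has a counterexample.

Answer: A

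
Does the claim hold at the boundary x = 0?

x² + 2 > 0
x = 0: LHS = 0² + 2 = 2; 2 > 0 — holds

The relation is satisfied at x = 0.

Answer: Yes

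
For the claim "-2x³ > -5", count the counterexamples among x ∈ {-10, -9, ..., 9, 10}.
Counterexamples in [-10, 10]: {2, 3, 4, 5, 6, 7, 8, 9, 10}.

Counting them gives 9 values.

Answer: 9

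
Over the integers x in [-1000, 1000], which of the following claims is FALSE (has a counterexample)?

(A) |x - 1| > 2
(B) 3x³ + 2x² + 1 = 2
(A) x = 0: LHS = |0 - 1| = |-1| = 1; 1 > 2 — FAILS
(B) x = 0: LHS = 3·0³ + 2·0² + 1 = 1; 1 = 2 — FAILS

Answer: Both A and B are false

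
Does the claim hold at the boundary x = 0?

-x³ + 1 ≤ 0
x = 0: LHS = -0³ + 1 = 1; 1 ≤ 0 — FAILS

The relation fails at x = 0, so x = 0 is a counterexample.

Answer: No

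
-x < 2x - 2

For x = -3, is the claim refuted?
Substitute x = -3 into the relation:
x = -3: LHS = -(-3) = 3, RHS = 2·(-3) - 2 = -8; 3 < -8 — FAILS

Since the claim fails at x = -3, this value is a counterexample.

Answer: Yes, x = -3 is a counterexample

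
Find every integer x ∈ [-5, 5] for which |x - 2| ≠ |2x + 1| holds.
Holds for: {-5, -4, -2, -1, 0, 1, 2, 3, 4, 5}
Fails for: {-3}

Answer: {-5, -4, -2, -1, 0, 1, 2, 3, 4, 5}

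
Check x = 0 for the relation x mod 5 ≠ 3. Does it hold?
x = 0: LHS = 0 mod 5 = 0; 0 ≠ 3 — holds

The relation is satisfied at x = 0.

Answer: Yes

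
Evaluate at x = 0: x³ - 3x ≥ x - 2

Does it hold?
x = 0: LHS = 0³ - 3·0 = 0, RHS = 0 - 2 = -2; 0 ≥ -2 — holds

The relation is satisfied at x = 0.

Answer: Yes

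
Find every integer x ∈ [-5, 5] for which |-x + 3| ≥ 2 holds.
Holds for: {-5, -4, -3, -2, -1, 0, 1, 5}
Fails for: {2, 3, 4}

Answer: {-5, -4, -3, -2, -1, 0, 1, 5}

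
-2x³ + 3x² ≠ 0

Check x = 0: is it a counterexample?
Substitute x = 0 into the relation:
x = 0: LHS = -2·0³ + 3·0² = 0; 0 ≠ 0 — FAILS

Since the claim fails at x = 0, this value is a counterexample.

Answer: Yes, x = 0 is a counterexample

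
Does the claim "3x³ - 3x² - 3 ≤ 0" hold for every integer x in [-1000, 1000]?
The claim fails at x = 2:
x = 2: LHS = 3·2³ - 3·2² - 3 = 9; 9 ≤ 0 — FAILS

Because a single integer refutes it, the statement is false.

Answer: False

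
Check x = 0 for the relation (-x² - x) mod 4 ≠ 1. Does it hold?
x = 0: LHS = (-0² - 0) mod 4 = 0 mod 4 = 0; 0 ≠ 1 — holds

The relation is satisfied at x = 0.

Answer: Yes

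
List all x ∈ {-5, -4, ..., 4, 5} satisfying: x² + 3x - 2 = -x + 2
Track d = LHS − RHS over the integers in [-5, 5]. Equality would need d = 0, but d changes sign only between consecutive integers, jumping over 0:
x = -5: LHS = (-5)² + 3·(-5) - 2 = 8, RHS = -(-5) + 2 = 7; 8 = 7 — FAILS  (d = 1)
x = -4: LHS = (-4)² + 3·(-4) - 2 = 2, RHS = -(-4) + 2 = 6; 2 = 6 — FAILS  (d = -4)
x = 0: LHS = 0² + 3·0 - 2 = -2, RHS = -0 + 2 = 2; -2 = 2 — FAILS  (d = -4)
x = 1: LHS = 1² + 3·1 - 2 = 2, RHS = -1 + 2 = 1; 2 = 1 — FAILS  (d = 1)
Away from these crossings d keeps a constant sign, and checking every integer in [-5, 5] confirms d ≠ 0 throughout. Hence the two sides are never equal, so the claimed relation (=) fails for every integer in [-5, 5].

Answer: None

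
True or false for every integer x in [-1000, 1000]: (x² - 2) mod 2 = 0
The claim fails at x = 1:
x = 1: LHS = (1² - 2) mod 2 = (-1) mod 2 = 1; 1 = 0 — FAILS

Because a single integer refutes it, the statement is false.

Answer: False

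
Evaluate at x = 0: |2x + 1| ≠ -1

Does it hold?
x = 0: LHS = |2·0 + 1| = |1| = 1; 1 ≠ -1 — holds

The relation is satisfied at x = 0.

Answer: Yes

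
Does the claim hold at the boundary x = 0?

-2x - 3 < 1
x = 0: LHS = -2·0 - 3 = -3; -3 < 1 — holds

The relation is satisfied at x = 0.

Answer: Yes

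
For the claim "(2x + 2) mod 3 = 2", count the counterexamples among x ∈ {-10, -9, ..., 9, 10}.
Counterexamples in [-10, 10]: {-10, -8, -7, -5, -4, -2, -1, 1, 2, 4, 5, 7, 8, 10}.

Counting them gives 14 values.

Answer: 14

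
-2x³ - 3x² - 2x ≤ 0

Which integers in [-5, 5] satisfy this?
Holds for: {0, 1, 2, 3, 4, 5}
Fails for: {-5, -4, -3, -2, -1}

Answer: {0, 1, 2, 3, 4, 5}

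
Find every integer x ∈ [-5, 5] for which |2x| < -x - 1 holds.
Over all integers in [-5, 5], LHS − RHS is smallest at x = 0, where it equals 1:
x = 0: LHS = |2·0| = |0| = 0, RHS = -0 - 1 = -1; 0 < -1 — FAILS
At the ends of the range:
x = -5: LHS = |2·(-5)| = |-10| = 10, RHS = -(-5) - 1 = 4; 10 < 4 — FAILS
x = 5: LHS = |2·5| = |10| = 10, RHS = -5 - 1 = -6; 10 < -6 — FAILS
Hence LHS − RHS is never negative, i.e. LHS ≥ RHS throughout, so the claimed relation (<) fails for every integer in [-5, 5].

Answer: None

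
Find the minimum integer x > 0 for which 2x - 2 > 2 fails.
Testing positive integers:
x = 1: LHS = 2·1 - 2 = 0; 0 > 2 — FAILS  ← smallest positive counterexample

Answer: x = 1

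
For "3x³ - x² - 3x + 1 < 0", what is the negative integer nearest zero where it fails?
Testing negative integers from -1 downward:
x = -1: LHS = 3·(-1)³ - (-1)² - 3·(-1) + 1 = 0; 0 < 0 — FAILS  ← closest negative counterexample to 0

Answer: x = -1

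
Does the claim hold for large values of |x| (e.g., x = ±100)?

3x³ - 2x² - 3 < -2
x = 100: LHS = 3·100³ - 2·100² - 3 = 2979997; 2979997 < -2 — FAILS
x = -100: LHS = 3·(-100)³ - 2·(-100)² - 3 = -3020003; -3020003 < -2 — holds

Answer: Partially: fails for x = 100, holds for x = -100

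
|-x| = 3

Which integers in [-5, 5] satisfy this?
Holds for: {-3, 3}
Fails for: {-5, -4, -2, -1, 0, 1, 2, 4, 5}

Answer: {-3, 3}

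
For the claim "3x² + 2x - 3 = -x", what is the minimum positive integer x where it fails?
Testing positive integers:
x = 1: LHS = 3·1² + 2·1 - 3 = 2; 2 = -1 — FAILS  ← smallest positive counterexample

Answer: x = 1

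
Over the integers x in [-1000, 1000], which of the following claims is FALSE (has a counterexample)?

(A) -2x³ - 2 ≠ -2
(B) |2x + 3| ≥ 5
(A) x = 0: LHS = -2·0³ - 2 = -2; -2 ≠ -2 — FAILS
(B) x = 0: LHS = |2·0 + 3| = |3| = 3; 3 ≥ 5 — FAILS

Answer: Both A and B are false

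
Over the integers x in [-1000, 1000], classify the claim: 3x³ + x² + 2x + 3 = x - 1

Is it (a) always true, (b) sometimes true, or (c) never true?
Track d = LHS − RHS over the integers in [-1000, 1000]. Equality would need d = 0, but d changes sign only between consecutive integers, jumping over 0:
x = -2: LHS = 3·(-2)³ + (-2)² + 2·(-2) + 3 = -21, RHS = (-2) - 1 = -3; -21 = -3 — FAILS  (d = -18)
x = -1: LHS = 3·(-1)³ + (-1)² + 2·(-1) + 3 = -1, RHS = (-1) - 1 = -2; -1 = -2 — FAILS  (d = 1)
Away from these crossings d keeps a constant sign, and checking every integer in [-1000, 1000] confirms d ≠ 0 throughout. Hence the two sides are never equal, so the claimed relation (=) fails for every integer in [-1000, 1000].

No integer in the range satisfies it.

Answer: Never true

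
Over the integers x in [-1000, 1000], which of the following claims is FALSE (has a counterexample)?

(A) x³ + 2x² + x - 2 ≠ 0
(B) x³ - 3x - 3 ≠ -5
(A) Track d = LHS − RHS over the integers in [-1000, 1000]. Equality would need d = 0, but d changes sign only between consecutive integers, jumping over 0:
x = 0: LHS = 0³ + 2·0² + 0 - 2 = -2; -2 ≠ 0 — holds  (d = -2)
x = 1: LHS = 1³ + 2·1² + 1 - 2 = 2; 2 ≠ 0 — holds  (d = 2)
Away from these crossings d keeps a constant sign, and checking every integer in [-1000, 1000] confirms d ≠ 0 throughout. Hence the two sides are never equal, so the relation holds for every integer in [-1000, 1000].

(B) x = 1: LHS = 1³ - 3·1 - 3 = -5; -5 ≠ -5 — FAILS

Only (B) has a counterexample.

Answer: B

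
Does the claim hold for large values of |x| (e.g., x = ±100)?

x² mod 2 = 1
x = 100: LHS = (100²) mod 2 = 10000 mod 2 = 0; 0 = 1 — FAILS
x = -100: LHS = ((-100)²) mod 2 = 10000 mod 2 = 0; 0 = 1 — FAILS

Answer: No, fails for both x = 100 and x = -100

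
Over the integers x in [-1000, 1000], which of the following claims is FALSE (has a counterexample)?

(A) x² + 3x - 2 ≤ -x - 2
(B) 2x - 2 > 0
(A) x = 1: LHS = 1² + 3·1 - 2 = 2, RHS = -1 - 2 = -3; 2 ≤ -3 — FAILS
(B) x = 0: LHS = 2·0 - 2 = -2; -2 > 0 — FAILS

Answer: Both A and B are false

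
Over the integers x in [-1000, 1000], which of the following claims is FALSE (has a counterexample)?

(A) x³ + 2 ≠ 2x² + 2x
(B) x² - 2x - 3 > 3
(A) Track d = LHS − RHS over the integers in [-1000, 1000]. Equality would need d = 0, but d changes sign only between consecutive integers, jumping over 0:
x = -2: LHS = (-2)³ + 2 = -6, RHS = 2·(-2)² + 2·(-2) = 4; -6 ≠ 4 — holds  (d = -10)
x = -1: LHS = (-1)³ + 2 = 1, RHS = 2·(-1)² + 2·(-1) = 0; 1 ≠ 0 — holds  (d = 1)
x = 0: LHS = 0³ + 2 = 2, RHS = 2·0² + 2·0 = 0; 2 ≠ 0 — holds  (d = 2)
x = 1: LHS = 1³ + 2 = 3, RHS = 2·1² + 2·1 = 4; 3 ≠ 4 — holds  (d = -1)
x = 2: LHS = 2³ + 2 = 10, RHS = 2·2² + 2·2 = 12; 10 ≠ 12 — holds  (d = -2)
x = 3: LHS = 3³ + 2 = 29, RHS = 2·3² + 2·3 = 24; 29 ≠ 24 — holds  (d = 5)
Away from these crossings d keeps a constant sign, and checking every integer in [-1000, 1000] confirms d ≠ 0 throughout. Hence the two sides are never equal, so the relation holds for every integer in [-1000, 1000].

(B) x = 0: LHS = 0² - 2·0 - 3 = -3; -3 > 3 — FAILS

Only (B) has a counterexample.

Answer: B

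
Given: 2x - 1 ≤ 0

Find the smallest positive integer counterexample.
Testing positive integers:
x = 1: LHS = 2·1 - 1 = 1; 1 ≤ 0 — FAILS  ← smallest positive counterexample

Answer: x = 1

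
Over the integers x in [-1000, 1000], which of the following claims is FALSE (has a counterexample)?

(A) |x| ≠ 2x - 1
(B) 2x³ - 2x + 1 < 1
(A) x = 1: LHS = |1| = 1, RHS = 2·1 - 1 = 1; 1 ≠ 1 — FAILS
(B) x = 0: LHS = 2·0³ - 2·0 + 1 = 1; 1 < 1 — FAILS

Answer: Both A and B are false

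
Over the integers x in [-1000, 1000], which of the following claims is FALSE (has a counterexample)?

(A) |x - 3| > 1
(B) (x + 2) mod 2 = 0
(A) x = 2: LHS = |2 - 3| = |-1| = 1; 1 > 1 — FAILS
(B) x = 1: LHS = (1 + 2) mod 2 = 3 mod 2 = 1; 1 = 0 — FAILS

Answer: Both A and B are false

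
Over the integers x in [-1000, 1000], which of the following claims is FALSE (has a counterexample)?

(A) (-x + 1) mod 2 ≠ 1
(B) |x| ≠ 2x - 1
(A) x = 0: LHS = (-0 + 1) mod 2 = 1 mod 2 = 1; 1 ≠ 1 — FAILS
(B) x = 1: LHS = |1| = 1, RHS = 2·1 - 1 = 1; 1 ≠ 1 — FAILS

Answer: Both A and B are false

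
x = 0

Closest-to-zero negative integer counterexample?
Testing negative integers from -1 downward:
x = -1: -1 = 0 — FAILS  ← closest negative counterexample to 0

Answer: x = -1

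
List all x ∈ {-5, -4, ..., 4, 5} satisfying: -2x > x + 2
Holds for: {-5, -4, -3, -2, -1}
Fails for: {0, 1, 2, 3, 4, 5}

Answer: {-5, -4, -3, -2, -1}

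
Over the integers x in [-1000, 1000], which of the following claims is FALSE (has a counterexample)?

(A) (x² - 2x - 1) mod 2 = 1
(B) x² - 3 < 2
(A) x = 1: LHS = (1² - 2·1 - 1) mod 2 = (-2) mod 2 = 0; 0 = 1 — FAILS
(B) x = 3: LHS = 3² - 3 = 6; 6 < 2 — FAILS

Answer: Both A and B are false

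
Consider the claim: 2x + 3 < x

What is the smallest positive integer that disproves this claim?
Testing positive integers:
x = 1: LHS = 2·1 + 3 = 5; 5 < 1 — FAILS  ← smallest positive counterexample

Answer: x = 1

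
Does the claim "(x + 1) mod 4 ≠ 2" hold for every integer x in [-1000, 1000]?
The claim fails at x = 1:
x = 1: LHS = (1 + 1) mod 4 = 2 mod 4 = 2; 2 ≠ 2 — FAILS

Because a single integer refutes it, the statement is false.

Answer: False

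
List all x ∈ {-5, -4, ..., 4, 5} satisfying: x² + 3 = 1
Over all integers in [-5, 5], LHS − RHS is always positive; it is smallest at x = 0, where it equals 2:
x = 0: LHS = 0² + 3 = 3; 3 = 1 — FAILS
At the ends of the range:
x = -5: LHS = (-5)² + 3 = 28; 28 = 1 — FAILS
x = 5: LHS = 5² + 3 = 28; 28 = 1 — FAILS
Hence LHS − RHS is never 0, i.e. the two sides are never equal, so the claimed relation (=) fails for every integer in [-5, 5].

Answer: None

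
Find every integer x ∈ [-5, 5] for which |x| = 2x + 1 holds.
Track d = LHS − RHS over the integers in [-5, 5]. Equality would need d = 0, but d changes sign only between consecutive integers, jumping over 0:
x = -1: LHS = |-1| = 1, RHS = 2·(-1) + 1 = -1; 1 = -1 — FAILS  (d = 2)
x = 0: LHS = |0| = 0, RHS = 2·0 + 1 = 1; 0 = 1 — FAILS  (d = -1)
Away from these crossings d keeps a constant sign, and checking every integer in [-5, 5] confirms d ≠ 0 throughout. Hence the two sides are never equal, so the claimed relation (=) fails for every integer in [-5, 5].

Answer: None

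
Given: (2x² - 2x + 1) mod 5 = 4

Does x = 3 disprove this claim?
Substitute x = 3 into the relation:
x = 3: LHS = (2·3² - 2·3 + 1) mod 5 = 13 mod 5 = 3; 3 = 4 — FAILS

Since the claim fails at x = 3, this value is a counterexample.

Answer: Yes, x = 3 is a counterexample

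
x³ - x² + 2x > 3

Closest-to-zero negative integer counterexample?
Testing negative integers from -1 downward:
x = -1: LHS = (-1)³ - (-1)² + 2·(-1) = -4; -4 > 3 — FAILS  ← closest negative counterexample to 0

Answer: x = -1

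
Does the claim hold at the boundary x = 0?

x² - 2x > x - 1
x = 0: LHS = 0² - 2·0 = 0, RHS = 0 - 1 = -1; 0 > -1 — holds

The relation is satisfied at x = 0.

Answer: Yes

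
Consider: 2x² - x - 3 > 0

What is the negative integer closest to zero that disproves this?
Testing negative integers from -1 downward:
x = -1: LHS = 2·(-1)² - (-1) - 3 = 0; 0 > 0 — FAILS  ← closest negative counterexample to 0

Answer: x = -1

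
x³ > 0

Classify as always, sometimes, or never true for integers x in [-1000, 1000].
Holds at x = 1: LHS = 1³ = 1; 1 > 0 — holds
Fails at x = 0: LHS = 0³ = 0; 0 > 0 — FAILS
It is satisfied by some integers in the range but not all.

Answer: Sometimes true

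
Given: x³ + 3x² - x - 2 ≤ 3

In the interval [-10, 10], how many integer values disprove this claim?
Counterexamples in [-10, 10]: {-2, 2, 3, 4, 5, 6, 7, 8, 9, 10}.

Counting them gives 10 values.

Answer: 10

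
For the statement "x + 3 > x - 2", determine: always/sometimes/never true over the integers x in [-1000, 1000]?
Over all integers in [-1000, 1000], LHS − RHS is smallest at x = 0, where it equals 5:
x = 0: LHS = 0 + 3 = 3, RHS = 0 - 2 = -2; 3 > -2 — holds
At the ends of the range:
x = -1000: LHS = (-1000) + 3 = -997, RHS = (-1000) - 2 = -1002; -997 > -1002 — holds
x = 1000: LHS = 1000 + 3 = 1003, RHS = 1000 - 2 = 998; 1003 > 998 — holds
Hence LHS − RHS is never zero or negative, i.e. LHS > RHS throughout, so the relation holds for every integer in [-1000, 1000].

No counterexample exists.

Answer: Always true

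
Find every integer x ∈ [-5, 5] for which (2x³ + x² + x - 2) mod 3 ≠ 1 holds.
Holds for: {-5, -4, -2, -1, 1, 2, 4, 5}
Fails for: {-3, 0, 3}

Answer: {-5, -4, -2, -1, 1, 2, 4, 5}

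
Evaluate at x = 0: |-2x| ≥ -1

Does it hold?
x = 0: LHS = |-2·0| = |0| = 0; 0 ≥ -1 — holds

The relation is satisfied at x = 0.

Answer: Yes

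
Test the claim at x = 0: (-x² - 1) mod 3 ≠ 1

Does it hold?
x = 0: LHS = (-0² - 1) mod 3 = (-1) mod 3 = 2; 2 ≠ 1 — holds

The relation is satisfied at x = 0.

Answer: Yes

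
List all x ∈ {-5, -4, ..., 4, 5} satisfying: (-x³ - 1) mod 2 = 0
Holds for: {-5, -3, -1, 1, 3, 5}
Fails for: {-4, -2, 0, 2, 4}

Answer: {-5, -3, -1, 1, 3, 5}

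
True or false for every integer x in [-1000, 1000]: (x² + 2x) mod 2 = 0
The claim fails at x = 1:
x = 1: LHS = (1² + 2·1) mod 2 = 3 mod 2 = 1; 1 = 0 — FAILS

Because a single integer refutes it, the statement is false.

Answer: False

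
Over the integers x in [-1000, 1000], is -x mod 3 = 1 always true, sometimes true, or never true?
Holds at x = -1: LHS = (-(-1)) mod 3 = 1 mod 3 = 1; 1 = 1 — holds
Fails at x = 0: LHS = (-0) mod 3 = 0 mod 3 = 0; 0 = 1 — FAILS
It is satisfied by some integers in the range but not all.

Answer: Sometimes true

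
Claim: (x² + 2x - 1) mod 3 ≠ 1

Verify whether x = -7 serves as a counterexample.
Substitute x = -7 into the relation:
x = -7: LHS = ((-7)² + 2·(-7) - 1) mod 3 = 34 mod 3 = 1; 1 ≠ 1 — FAILS

Since the claim fails at x = -7, this value is a counterexample.

Answer: Yes, x = -7 is a counterexample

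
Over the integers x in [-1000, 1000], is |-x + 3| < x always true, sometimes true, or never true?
Holds at x = 2: LHS = |-2 + 3| = |1| = 1; 1 < 2 — holds
Fails at x = 0: LHS = |-0 + 3| = |3| = 3; 3 < 0 — FAILS
It is satisfied by some integers in the range but not all.

Answer: Sometimes true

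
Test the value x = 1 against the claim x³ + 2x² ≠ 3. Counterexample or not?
Substitute x = 1 into the relation:
x = 1: LHS = 1³ + 2·1² = 3; 3 ≠ 3 — FAILS

Since the claim fails at x = 1, this value is a counterexample.

Answer: Yes, x = 1 is a counterexample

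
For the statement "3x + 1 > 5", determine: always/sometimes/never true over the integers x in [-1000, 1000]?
Holds at x = 2: LHS = 3·2 + 1 = 7; 7 > 5 — holds
Fails at x = 0: LHS = 3·0 + 1 = 1; 1 > 5 — FAILS
It is satisfied by some integers in the range but not all.

Answer: Sometimes true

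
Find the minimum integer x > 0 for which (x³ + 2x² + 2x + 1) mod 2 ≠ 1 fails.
Testing positive integers:
x = 1: LHS = (1³ + 2·1² + 2·1 + 1) mod 2 = 6 mod 2 = 0; 0 ≠ 1 — holds
x = 2: LHS = (2³ + 2·2² + 2·2 + 1) mod 2 = 21 mod 2 = 1; 1 ≠ 1 — FAILS  ← smallest positive counterexample

Answer: x = 2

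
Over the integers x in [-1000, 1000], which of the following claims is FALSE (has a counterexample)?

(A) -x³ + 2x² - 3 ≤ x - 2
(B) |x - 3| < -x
(A) x = -1: LHS = -(-1)³ + 2·(-1)² - 3 = 0, RHS = (-1) - 2 = -3; 0 ≤ -3 — FAILS
(B) x = 0: LHS = |0 - 3| = |-3| = 3, RHS = -0 = 0; 3 < 0 — FAILS

Answer: Both A and B are false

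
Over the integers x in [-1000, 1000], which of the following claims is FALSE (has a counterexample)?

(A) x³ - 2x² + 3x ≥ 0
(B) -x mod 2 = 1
(A) x = -1: LHS = (-1)³ - 2·(-1)² + 3·(-1) = -6; -6 ≥ 0 — FAILS
(B) x = 0: LHS = (-0) mod 2 = 0 mod 2 = 0; 0 = 1 — FAILS

Answer: Both A and B are false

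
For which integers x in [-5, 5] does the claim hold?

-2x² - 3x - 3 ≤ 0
Over all integers in [-5, 5], LHS − RHS is largest at x = -1, where it equals -2:
x = -1: LHS = -2·(-1)² - 3·(-1) - 3 = -2; -2 ≤ 0 — holds
At the ends of the range:
x = -5: LHS = -2·(-5)² - 3·(-5) - 3 = -38; -38 ≤ 0 — holds
x = 5: LHS = -2·5² - 3·5 - 3 = -68; -68 ≤ 0 — holds
Hence LHS − RHS is never positive, i.e. LHS ≤ RHS throughout, so the relation holds for every integer in [-5, 5].

Answer: All integers in [-5, 5]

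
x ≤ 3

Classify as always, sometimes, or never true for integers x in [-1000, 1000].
Holds at x = 0: 0 ≤ 3 — holds
Fails at x = 4: 4 ≤ 3 — FAILS
It is satisfied by some integers in the range but not all.

Answer: Sometimes true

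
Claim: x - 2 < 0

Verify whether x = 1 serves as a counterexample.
Substitute x = 1 into the relation:
x = 1: LHS = 1 - 2 = -1; -1 < 0 — holds

The claim holds here, so x = 1 is not a counterexample. (A counterexample exists elsewhere, e.g. x = 2.)

Answer: No, x = 1 is not a counterexample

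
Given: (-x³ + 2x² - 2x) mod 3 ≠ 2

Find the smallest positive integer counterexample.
Testing positive integers:
x = 1: LHS = (-1³ + 2·1² - 2·1) mod 3 = (-1) mod 3 = 2; 2 ≠ 2 — FAILS  ← smallest positive counterexample

Answer: x = 1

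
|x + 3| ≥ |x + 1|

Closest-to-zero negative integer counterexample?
Testing negative integers from -1 downward:
x = -1: LHS = |(-1) + 3| = |2| = 2, RHS = |(-1) + 1| = |0| = 0; 2 ≥ 0 — holds
x = -2: LHS = |(-2) + 3| = |1| = 1, RHS = |(-2) + 1| = |-1| = 1; 1 ≥ 1 — holds
x = -3: LHS = |(-3) + 3| = |0| = 0, RHS = |(-3) + 1| = |-2| = 2; 0 ≥ 2 — FAILS  ← closest negative counterexample to 0

Answer: x = -3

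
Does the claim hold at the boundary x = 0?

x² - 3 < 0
x = 0: LHS = 0² - 3 = -3; -3 < 0 — holds

The relation is satisfied at x = 0.

Answer: Yes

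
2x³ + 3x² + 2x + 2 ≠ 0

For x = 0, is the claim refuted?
Substitute x = 0 into the relation:
x = 0: LHS = 2·0³ + 3·0² + 2·0 + 2 = 2; 2 ≠ 0 — holds

The relation holds at x = 0, so it is not a counterexample.

Answer: No, x = 0 is not a counterexample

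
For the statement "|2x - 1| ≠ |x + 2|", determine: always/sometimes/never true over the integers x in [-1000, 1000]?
Holds at x = 0: LHS = |2·0 - 1| = |-1| = 1, RHS = |0 + 2| = |2| = 2; 1 ≠ 2 — holds
Fails at x = 3: LHS = |2·3 - 1| = |5| = 5, RHS = |3 + 2| = |5| = 5; 5 ≠ 5 — FAILS
It is satisfied by some integers in the range but not all.

Answer: Sometimes true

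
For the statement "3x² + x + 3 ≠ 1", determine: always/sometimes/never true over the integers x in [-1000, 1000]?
Over all integers in [-1000, 1000], LHS − RHS is always positive; it is smallest at x = 0, where it equals 2:
x = 0: LHS = 3·0² + 0 + 3 = 3; 3 ≠ 1 — holds
At the ends of the range:
x = -1000: LHS = 3·(-1000)² + (-1000) + 3 = 2999003; 2999003 ≠ 1 — holds
x = 1000: LHS = 3·1000² + 1000 + 3 = 3001003; 3001003 ≠ 1 — holds
Hence LHS − RHS is never 0, i.e. the two sides are never equal, so the relation holds for every integer in [-1000, 1000].

No counterexample exists.

Answer: Always true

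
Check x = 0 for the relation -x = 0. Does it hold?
x = 0: LHS = -0 = 0; 0 = 0 — holds

The relation is satisfied at x = 0.

Answer: Yes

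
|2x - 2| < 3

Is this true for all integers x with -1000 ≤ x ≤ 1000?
The claim fails at x = -1:
x = -1: LHS = |2·(-1) - 2| = |-4| = 4; 4 < 3 — FAILS

Because a single integer refutes it, the statement is false.

Answer: False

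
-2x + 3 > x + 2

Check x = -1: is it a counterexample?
Substitute x = -1 into the relation:
x = -1: LHS = -2·(-1) + 3 = 5, RHS = (-1) + 2 = 1; 5 > 1 — holds

The claim holds here, so x = -1 is not a counterexample. (A counterexample exists elsewhere, e.g. x = 1.)

Answer: No, x = -1 is not a counterexample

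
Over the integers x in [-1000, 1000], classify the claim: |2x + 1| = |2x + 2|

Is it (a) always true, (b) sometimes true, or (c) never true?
Track d = LHS − RHS over the integers in [-1000, 1000]. Equality would need d = 0, but d changes sign only between consecutive integers, jumping over 0:
x = -1: LHS = |2·(-1) + 1| = |-1| = 1, RHS = |2·(-1) + 2| = |0| = 0; 1 = 0 — FAILS  (d = 1)
x = 0: LHS = |2·0 + 1| = |1| = 1, RHS = |2·0 + 2| = |2| = 2; 1 = 2 — FAILS  (d = -1)
Away from these crossings d keeps a constant sign, and checking every integer in [-1000, 1000] confirms d ≠ 0 throughout. Hence the two sides are never equal, so the claimed relation (=) fails for every integer in [-1000, 1000].

No integer in the range satisfies it.

Answer: Never true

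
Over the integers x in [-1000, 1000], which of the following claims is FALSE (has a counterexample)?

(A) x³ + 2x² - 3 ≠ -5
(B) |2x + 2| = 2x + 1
(A) Track d = LHS − RHS over the integers in [-1000, 1000]. Equality would need d = 0, but d changes sign only between consecutive integers, jumping over 0:
x = -3: LHS = (-3)³ + 2·(-3)² - 3 = -12; -12 ≠ -5 — holds  (d = -7)
x = -2: LHS = (-2)³ + 2·(-2)² - 3 = -3; -3 ≠ -5 — holds  (d = 2)
Away from these crossings d keeps a constant sign, and checking every integer in [-1000, 1000] confirms d ≠ 0 throughout. Hence the two sides are never equal, so the relation holds for every integer in [-1000, 1000].

(B) x = 0: LHS = |2·0 + 2| = |2| = 2, RHS = 2·0 + 1 = 1; 2 = 1 — FAILS

Only (B) has a counterexample.

Answer: B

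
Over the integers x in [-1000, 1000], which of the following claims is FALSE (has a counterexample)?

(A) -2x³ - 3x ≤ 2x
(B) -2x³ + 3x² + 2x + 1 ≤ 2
(A) x = -1: LHS = -2·(-1)³ - 3·(-1) = 5, RHS = 2·(-1) = -2; 5 ≤ -2 — FAILS
(B) x = 1: LHS = -2·1³ + 3·1² + 2·1 + 1 = 4; 4 ≤ 2 — FAILS

Answer: Both A and B are false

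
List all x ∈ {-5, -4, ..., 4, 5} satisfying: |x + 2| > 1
Holds for: {-5, -4, 0, 1, 2, 3, 4, 5}
Fails for: {-3, -2, -1}

Answer: {-5, -4, 0, 1, 2, 3, 4, 5}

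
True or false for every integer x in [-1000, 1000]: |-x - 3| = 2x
The claim fails at x = 0:
x = 0: LHS = |-0 - 3| = |-3| = 3, RHS = 2·0 = 0; 3 = 0 — FAILS

Because a single integer refutes it, the statement is false.

Answer: False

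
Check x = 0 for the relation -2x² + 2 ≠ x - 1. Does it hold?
x = 0: LHS = -2·0² + 2 = 2, RHS = 0 - 1 = -1; 2 ≠ -1 — holds

The relation is satisfied at x = 0.

Answer: Yes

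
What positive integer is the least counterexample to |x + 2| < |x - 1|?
Testing positive integers:
x = 1: LHS = |1 + 2| = |3| = 3, RHS = |1 - 1| = |0| = 0; 3 < 0 — FAILS  ← smallest positive counterexample

Answer: x = 1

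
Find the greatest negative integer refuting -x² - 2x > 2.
Testing negative integers from -1 downward:
x = -1: LHS = -(-1)² - 2·(-1) = 1; 1 > 2 — FAILS  ← closest negative counterexample to 0

Answer: x = -1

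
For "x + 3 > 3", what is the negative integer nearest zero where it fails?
Testing negative integers from -1 downward:
x = -1: LHS = (-1) + 3 = 2; 2 > 3 — FAILS  ← closest negative counterexample to 0

Answer: x = -1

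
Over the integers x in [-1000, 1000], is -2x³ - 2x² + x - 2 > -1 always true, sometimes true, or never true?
Holds at x = -2: LHS = -2·(-2)³ - 2·(-2)² + (-2) - 2 = 4; 4 > -1 — holds
Fails at x = 0: LHS = -2·0³ - 2·0² + 0 - 2 = -2; -2 > -1 — FAILS
It is satisfied by some integers in the range but not all.

Answer: Sometimes true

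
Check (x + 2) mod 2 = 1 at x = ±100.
x = 100: LHS = (100 + 2) mod 2 = 102 mod 2 = 0; 0 = 1 — FAILS
x = -100: LHS = ((-100) + 2) mod 2 = (-98) mod 2 = 0; 0 = 1 — FAILS

Answer: No, fails for both x = 100 and x = -100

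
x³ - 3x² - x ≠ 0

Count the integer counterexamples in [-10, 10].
Counterexamples in [-10, 10]: {0}.

Counting them gives 1 values.

Answer: 1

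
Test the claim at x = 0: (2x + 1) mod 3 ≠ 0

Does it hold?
x = 0: LHS = (2·0 + 1) mod 3 = 1 mod 3 = 1; 1 ≠ 0 — holds

The relation is satisfied at x = 0.

Answer: Yes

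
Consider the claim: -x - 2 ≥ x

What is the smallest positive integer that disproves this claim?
Testing positive integers:
x = 1: LHS = -1 - 2 = -3; -3 ≥ 1 — FAILS  ← smallest positive counterexample

Answer: x = 1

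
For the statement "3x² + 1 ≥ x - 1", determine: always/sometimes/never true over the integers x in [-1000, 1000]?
Over all integers in [-1000, 1000], LHS − RHS is smallest at x = 0, where it equals 2:
x = 0: LHS = 3·0² + 1 = 1, RHS = 0 - 1 = -1; 1 ≥ -1 — holds
At the ends of the range:
x = -1000: LHS = 3·(-1000)² + 1 = 3000001, RHS = (-1000) - 1 = -1001; 3000001 ≥ -1001 — holds
x = 1000: LHS = 3·1000² + 1 = 3000001, RHS = 1000 - 1 = 999; 3000001 ≥ 999 — holds
Hence LHS − RHS is never negative, i.e. LHS ≥ RHS throughout, so the relation holds for every integer in [-1000, 1000].

No counterexample exists.

Answer: Always true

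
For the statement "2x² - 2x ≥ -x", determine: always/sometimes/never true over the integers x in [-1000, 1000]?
Over all integers in [-1000, 1000], LHS − RHS is smallest at x = 0, where it equals 0:
x = 0: LHS = 2·0² - 2·0 = 0, RHS = -0 = 0; 0 ≥ 0 — holds
At the ends of the range:
x = -1000: LHS = 2·(-1000)² - 2·(-1000) = 2002000, RHS = -(-1000) = 1000; 2002000 ≥ 1000 — holds
x = 1000: LHS = 2·1000² - 2·1000 = 1998000; 1998000 ≥ -1000 — holds
Hence LHS − RHS is never negative, i.e. LHS ≥ RHS throughout, so the relation holds for every integer in [-1000, 1000].

No counterexample exists.

Answer: Always true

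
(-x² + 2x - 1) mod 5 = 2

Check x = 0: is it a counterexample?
Substitute x = 0 into the relation:
x = 0: LHS = (-0² + 2·0 - 1) mod 5 = (-1) mod 5 = 4; 4 = 2 — FAILS

Since the claim fails at x = 0, this value is a counterexample.

Answer: Yes, x = 0 is a counterexample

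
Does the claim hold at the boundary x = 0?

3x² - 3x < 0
x = 0: LHS = 3·0² - 3·0 = 0; 0 < 0 — FAILS

The relation fails at x = 0, so x = 0 is a counterexample.

Answer: No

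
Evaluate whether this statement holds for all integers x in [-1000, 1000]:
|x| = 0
The claim fails at x = 1:
x = 1: LHS = |1| = 1; 1 = 0 — FAILS

Because a single integer refutes it, the statement is false.

Answer: False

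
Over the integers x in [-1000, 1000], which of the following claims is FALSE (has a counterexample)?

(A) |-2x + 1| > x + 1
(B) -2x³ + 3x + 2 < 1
(A) x = 0: LHS = |-2·0 + 1| = |1| = 1, RHS = 0 + 1 = 1; 1 > 1 — FAILS
(B) x = 0: LHS = -2·0³ + 3·0 + 2 = 2; 2 < 1 — FAILS

Answer: Both A and B are false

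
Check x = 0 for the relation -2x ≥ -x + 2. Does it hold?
x = 0: LHS = -2·0 = 0, RHS = -0 + 2 = 2; 0 ≥ 2 — FAILS

The relation fails at x = 0, so x = 0 is a counterexample.

Answer: No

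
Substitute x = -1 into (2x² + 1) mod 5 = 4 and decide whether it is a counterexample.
Substitute x = -1 into the relation:
x = -1: LHS = (2·(-1)² + 1) mod 5 = 3 mod 5 = 3; 3 = 4 — FAILS

Since the claim fails at x = -1, this value is a counterexample.

Answer: Yes, x = -1 is a counterexample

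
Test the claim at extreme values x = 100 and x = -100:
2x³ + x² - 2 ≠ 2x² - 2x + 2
x = 100: LHS = 2·100³ + 100² - 2 = 2009998, RHS = 2·100² - 2·100 + 2 = 19802; 2009998 ≠ 19802 — holds
x = -100: LHS = 2·(-100)³ + (-100)² - 2 = -1990002, RHS = 2·(-100)² - 2·(-100) + 2 = 20202; -1990002 ≠ 20202 — holds

Answer: Yes, holds for both x = 100 and x = -100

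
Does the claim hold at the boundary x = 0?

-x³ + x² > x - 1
x = 0: LHS = -0³ + 0² = 0, RHS = 0 - 1 = -1; 0 > -1 — holds

The relation is satisfied at x = 0.

Answer: Yes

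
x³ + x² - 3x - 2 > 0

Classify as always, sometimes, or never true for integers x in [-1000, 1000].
Holds at x = -1: LHS = (-1)³ + (-1)² - 3·(-1) - 2 = 1; 1 > 0 — holds
Fails at x = 0: LHS = 0³ + 0² - 3·0 - 2 = -2; -2 > 0 — FAILS
It is satisfied by some integers in the range but not all.

Answer: Sometimes true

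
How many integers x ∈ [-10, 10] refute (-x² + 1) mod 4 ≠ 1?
Counterexamples in [-10, 10]: {-10, -8, -6, -4, -2, 0, 2, 4, 6, 8, 10}.

Counting them gives 11 values.

Answer: 11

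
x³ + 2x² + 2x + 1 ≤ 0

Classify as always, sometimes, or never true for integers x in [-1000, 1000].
Holds at x = -1: LHS = (-1)³ + 2·(-1)² + 2·(-1) + 1 = 0; 0 ≤ 0 — holds
Fails at x = 0: LHS = 0³ + 2·0² + 2·0 + 1 = 1; 1 ≤ 0 — FAILS
It is satisfied by some integers in the range but not all.

Answer: Sometimes true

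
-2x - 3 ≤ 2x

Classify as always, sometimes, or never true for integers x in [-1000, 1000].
Holds at x = 0: LHS = -2·0 - 3 = -3, RHS = 2·0 = 0; -3 ≤ 0 — holds
Fails at x = -1: LHS = -2·(-1) - 3 = -1, RHS = 2·(-1) = -2; -1 ≤ -2 — FAILS
It is satisfied by some integers in the range but not all.

Answer: Sometimes true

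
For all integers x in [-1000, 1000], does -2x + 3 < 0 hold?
The claim fails at x = 0:
x = 0: LHS = -2·0 + 3 = 3; 3 < 0 — FAILS

Because a single integer refutes it, the statement is false.

Answer: False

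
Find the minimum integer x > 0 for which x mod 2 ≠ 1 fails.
Testing positive integers:
x = 1: LHS = 1 mod 2 = 1; 1 ≠ 1 — FAILS  ← smallest positive counterexample

Answer: x = 1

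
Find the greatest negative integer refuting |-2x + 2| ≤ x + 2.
Testing negative integers from -1 downward:
x = -1: LHS = |-2·(-1) + 2| = |4| = 4, RHS = (-1) + 2 = 1; 4 ≤ 1 — FAILS  ← closest negative counterexample to 0

Answer: x = -1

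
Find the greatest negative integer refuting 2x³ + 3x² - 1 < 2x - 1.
Testing negative integers from -1 downward:
x = -1: LHS = 2·(-1)³ + 3·(-1)² - 1 = 0, RHS = 2·(-1) - 1 = -3; 0 < -3 — FAILS  ← closest negative counterexample to 0

Answer: x = -1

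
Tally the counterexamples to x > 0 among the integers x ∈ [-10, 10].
Counterexamples in [-10, 10]: {-10, -9, -8, -7, -6, -5, -4, -3, -2, -1, 0}.

Counting them gives 11 values.

Answer: 11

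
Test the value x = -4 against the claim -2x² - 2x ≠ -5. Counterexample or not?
Substitute x = -4 into the relation:
x = -4: LHS = -2·(-4)² - 2·(-4) = -24; -24 ≠ -5 — holds

The relation holds at x = -4, so it is not a counterexample.

Answer: No, x = -4 is not a counterexample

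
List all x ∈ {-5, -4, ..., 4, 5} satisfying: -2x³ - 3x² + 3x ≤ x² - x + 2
Holds for: {-2, -1, 0, 1, 2, 3, 4, 5}
Fails for: {-5, -4, -3}

Answer: {-2, -1, 0, 1, 2, 3, 4, 5}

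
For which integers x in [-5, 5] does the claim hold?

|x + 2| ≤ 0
Holds for: {-2}
Fails for: {-5, -4, -3, -1, 0, 1, 2, 3, 4, 5}

Answer: {-2}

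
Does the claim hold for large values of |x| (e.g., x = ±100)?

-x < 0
x = 100: -100 < 0 — holds
x = -100: LHS = -(-100) = 100; 100 < 0 — FAILS

Answer: Partially: holds for x = 100, fails for x = -100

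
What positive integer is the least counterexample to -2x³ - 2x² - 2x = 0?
Testing positive integers:
x = 1: LHS = -2·1³ - 2·1² - 2·1 = -6; -6 = 0 — FAILS  ← smallest positive counterexample

Answer: x = 1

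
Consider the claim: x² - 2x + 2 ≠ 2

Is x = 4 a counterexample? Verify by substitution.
Substitute x = 4 into the relation:
x = 4: LHS = 4² - 2·4 + 2 = 10; 10 ≠ 2 — holds

The claim holds here, so x = 4 is not a counterexample. (A counterexample exists elsewhere, e.g. x = 0.)

Answer: No, x = 4 is not a counterexample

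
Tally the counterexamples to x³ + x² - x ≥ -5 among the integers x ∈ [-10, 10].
Counterexamples in [-10, 10]: {-10, -9, -8, -7, -6, -5, -4, -3}.

Counting them gives 8 values.

Answer: 8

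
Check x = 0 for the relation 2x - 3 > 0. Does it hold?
x = 0: LHS = 2·0 - 3 = -3; -3 > 0 — FAILS

The relation fails at x = 0, so x = 0 is a counterexample.

Answer: No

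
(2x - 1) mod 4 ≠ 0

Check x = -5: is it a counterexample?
Substitute x = -5 into the relation:
x = -5: LHS = (2·(-5) - 1) mod 4 = (-11) mod 4 = 1; 1 ≠ 0 — holds

The relation holds at x = -5, so it is not a counterexample.

Answer: No, x = -5 is not a counterexample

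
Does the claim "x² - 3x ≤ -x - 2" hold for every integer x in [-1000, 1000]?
The claim fails at x = 0:
x = 0: LHS = 0² - 3·0 = 0, RHS = -0 - 2 = -2; 0 ≤ -2 — FAILS

Because a single integer refutes it, the statement is false.

Answer: False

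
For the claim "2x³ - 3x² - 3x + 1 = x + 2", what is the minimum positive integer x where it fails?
Testing positive integers:
x = 1: LHS = 2·1³ - 3·1² - 3·1 + 1 = -3, RHS = 1 + 2 = 3; -3 = 3 — FAILS  ← smallest positive counterexample

Answer: x = 1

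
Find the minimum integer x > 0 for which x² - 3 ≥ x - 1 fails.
Testing positive integers:
x = 1: LHS = 1² - 3 = -2, RHS = 1 - 1 = 0; -2 ≥ 0 — FAILS  ← smallest positive counterexample

Answer: x = 1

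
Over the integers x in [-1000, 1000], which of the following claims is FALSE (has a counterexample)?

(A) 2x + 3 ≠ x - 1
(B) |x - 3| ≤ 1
(A) x = -4: LHS = 2·(-4) + 3 = -5, RHS = (-4) - 1 = -5; -5 ≠ -5 — FAILS
(B) x = 0: LHS = |0 - 3| = |-3| = 3; 3 ≤ 1 — FAILS

Answer: Both A and B are false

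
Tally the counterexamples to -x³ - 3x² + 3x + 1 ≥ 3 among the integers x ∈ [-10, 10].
Counterexamples in [-10, 10]: {-3, -2, -1, 0, 1, 2, 3, 4, 5, 6, 7, 8, 9, 10}.

Counting them gives 14 values.

Answer: 14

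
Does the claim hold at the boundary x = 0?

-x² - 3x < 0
x = 0: LHS = -0² - 3·0 = 0; 0 < 0 — FAILS

The relation fails at x = 0, so x = 0 is a counterexample.

Answer: No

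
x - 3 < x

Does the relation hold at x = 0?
x = 0: LHS = 0 - 3 = -3; -3 < 0 — holds

The relation is satisfied at x = 0.

Answer: Yes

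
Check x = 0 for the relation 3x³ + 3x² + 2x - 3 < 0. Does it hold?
x = 0: LHS = 3·0³ + 3·0² + 2·0 - 3 = -3; -3 < 0 — holds

The relation is satisfied at x = 0.

Answer: Yes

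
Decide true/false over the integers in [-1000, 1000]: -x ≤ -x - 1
The claim fails at x = 0:
x = 0: LHS = -0 = 0, RHS = -0 - 1 = -1; 0 ≤ -1 — FAILS

Because a single integer refutes it, the statement is false.

Answer: False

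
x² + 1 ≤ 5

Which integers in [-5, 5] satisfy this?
Holds for: {-2, -1, 0, 1, 2}
Fails for: {-5, -4, -3, 3, 4, 5}

Answer: {-2, -1, 0, 1, 2}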